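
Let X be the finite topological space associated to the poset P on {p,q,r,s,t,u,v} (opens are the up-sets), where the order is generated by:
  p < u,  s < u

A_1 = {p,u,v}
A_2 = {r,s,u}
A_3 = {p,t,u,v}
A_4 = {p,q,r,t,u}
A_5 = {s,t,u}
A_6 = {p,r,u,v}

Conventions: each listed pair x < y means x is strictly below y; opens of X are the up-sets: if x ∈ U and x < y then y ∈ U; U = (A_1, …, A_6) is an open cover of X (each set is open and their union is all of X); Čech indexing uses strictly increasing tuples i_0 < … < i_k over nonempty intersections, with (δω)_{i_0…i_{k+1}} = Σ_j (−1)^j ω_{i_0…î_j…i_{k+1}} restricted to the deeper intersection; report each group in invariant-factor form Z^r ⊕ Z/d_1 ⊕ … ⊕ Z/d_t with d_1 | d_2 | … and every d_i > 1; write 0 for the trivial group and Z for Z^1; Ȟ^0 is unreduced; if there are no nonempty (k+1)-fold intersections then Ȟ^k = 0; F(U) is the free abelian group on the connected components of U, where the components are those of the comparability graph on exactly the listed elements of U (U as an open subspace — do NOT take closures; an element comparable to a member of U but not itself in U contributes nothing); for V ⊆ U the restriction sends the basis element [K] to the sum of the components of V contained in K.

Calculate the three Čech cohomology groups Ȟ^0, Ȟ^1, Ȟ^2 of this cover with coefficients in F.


nerve of the cover:
  A12={u} A13={p,u,v} A14={p,u} A15={u} A16={p,u,v} A23={u} A24={r,u} A25={s,u} A26={r,u} A34={p,t,u} A35={t,u} A36={p,u,v} A45={t,u} A46={p,r,u} A56={u}
  A123={u} A124={u} A125={u} A126={u} A134={p,u} A135={u} A136={p,u,v} A145={u} A146={p,u} A156={u} A234={u} A235={u} A236={u} A245={u} A246={r,u} A256={u} A345={t,u} A346={p,u} A356={u} A456={u}
  A1234={u} A1235={u} A1236={u} A1245={u} A1246={u} A1256={u} A1345={u} A1346={p,u} A1356={u} A1456={u} A2345={u} A2346={u} A2356={u} A2456={u} A3456={u}
  A12345={u} A12346={u} A12356={u} A12456={u} A13456={u} A23456={u}
  A123456={u}
components per intersection:
  A1: {p,u} {v}
  A2: {r} {s,u}
  A3: {p,u} {t} {v}
  A4: {p,u} {q} {r} {t}
  A5: {s,u} {t}
  A6: {p,u} {r} {v}
  A12: {u}
  A13: {p,u} {v}
  A14: {p,u}
  A15: {u}
  A16: {p,u} {v}
  A23: {u}
  A24: {r} {u}
  A25: {s,u}
  A26: {r} {u}
  A34: {p,u} {t}
  A35: {t} {u}
  A36: {p,u} {v}
  A45: {t} {u}
  A46: {p,u} {r}
  A56: {u}
  A123: {u}
  A124: {u}
  A125: {u}
  A126: {u}
  A134: {p,u}
  A135: {u}
  A136: {p,u} {v}
  A145: {u}
  A146: {p,u}
  A156: {u}
  A234: {u}
  A235: {u}
  A236: {u}
  A245: {u}
  A246: {r} {u}
  A256: {u}
  A345: {t} {u}
  A346: {p,u}
  A356: {u}
  A456: {u}
  A1234: {u}
  A1235: {u}
  A1236: {u}
  A1245: {u}
  A1246: {u}
  A1256: {u}
  A1345: {u}
  A1346: {p,u}
  A1356: {u}
  A1456: {u}
  A2345: {u}
  A2346: {u}
  A2356: {u}
  A2456: {u}
  A3456: {u}
  A12345: {u}
  A12346: {u}
  A12356: {u}
  A12456: {u}
  A13456: {u}
  A23456: {u}
  A123456: {u}
C dims 16,24,23,15; δ0: rk 11, SNF 1^11; δ1: rk 13, SNF 1^13; δ2: rk 10, SNF 1^10
Ȟ^0 = (16 − 11) − 0 = 5, so Ȟ^0 ≅ Z^5
Ȟ^1 = (24 − 13) − 11 = 0, so Ȟ^1 ≅ 0
Ȟ^2 = (23 − 10) − 13 = 0, so Ȟ^2 ≅ 0

Ȟ^0 = Z^5; Ȟ^1 = 0; Ȟ^2 = 0


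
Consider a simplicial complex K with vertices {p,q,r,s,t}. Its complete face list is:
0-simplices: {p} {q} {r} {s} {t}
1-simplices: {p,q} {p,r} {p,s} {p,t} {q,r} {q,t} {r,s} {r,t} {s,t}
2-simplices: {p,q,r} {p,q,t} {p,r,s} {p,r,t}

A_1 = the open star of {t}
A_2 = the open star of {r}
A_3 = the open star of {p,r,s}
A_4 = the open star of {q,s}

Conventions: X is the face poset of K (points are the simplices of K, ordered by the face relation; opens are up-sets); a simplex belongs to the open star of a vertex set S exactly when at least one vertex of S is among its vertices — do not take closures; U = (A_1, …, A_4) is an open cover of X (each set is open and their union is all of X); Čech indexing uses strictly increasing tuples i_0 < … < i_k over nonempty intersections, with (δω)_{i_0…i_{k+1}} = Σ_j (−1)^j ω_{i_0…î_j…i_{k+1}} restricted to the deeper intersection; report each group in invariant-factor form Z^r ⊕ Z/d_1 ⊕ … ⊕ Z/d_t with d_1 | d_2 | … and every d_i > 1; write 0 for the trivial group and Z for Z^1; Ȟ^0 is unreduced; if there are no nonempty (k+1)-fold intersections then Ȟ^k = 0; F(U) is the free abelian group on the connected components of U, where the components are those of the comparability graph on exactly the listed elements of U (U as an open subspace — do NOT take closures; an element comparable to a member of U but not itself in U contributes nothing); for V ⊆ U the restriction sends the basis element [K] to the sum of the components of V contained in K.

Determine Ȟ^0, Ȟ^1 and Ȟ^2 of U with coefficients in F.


intersection data:
  A1={{t},{p,t},{q,t},{r,t},{s,t},{p,q,t},{p,r,t}} A2={{r},{p,r},{q,r},{r,s},{r,t},{p,q,r},{p,r,s},{p,r,t}} A3={{p},{r},{s},{p,q},{p,r},{p,s},{p,t},{q,r},{r,s},{r,t},{s,t},{p,q,r},{p,q,t},{p,r,s},{p,r,t}} A4={{q},{s},{p,q},{p,s},{q,r},{q,t},{r,s},{s,t},{p,q,r},{p,q,t},{p,r,s}}
  A12={{r,t},{p,r,t}} A13={{p,t},{r,t},{s,t},{p,q,t},{p,r,t}} A14={{q,t},{s,t},{p,q,t}} A23={{r},{p,r},{q,r},{r,s},{r,t},{p,q,r},{p,r,s},{p,r,t}} A24={{q,r},{r,s},{p,q,r},{p,r,s}} A34={{s},{p,q},{p,s},{q,r},{r,s},{s,t},{p,q,r},{p,q,t},{p,r,s}}
  A123={{r,t},{p,r,t}} A134={{s,t},{p,q,t}} A234={{q,r},{r,s},{p,q,r},{p,r,s}}
components per intersection:
  A1: {{t},{p,t},{q,t},{r,t},{s,t},{p,q,t},{p,r,t}}
  A2: {{r},{p,r},{q,r},{r,s},{r,t},{p,q,r},{p,r,s},{p,r,t}}
  A3: {{p},{r},{s},{p,q},{p,r},{p,s},{p,t},{q,r},{r,s},{r,t},{s,t},{p,q,r},{p,q,t},{p,r,s},{p,r,t}}
  A4: {{q},{p,q},{q,r},{q,t},{p,q,r},{p,q,t}} {{s},{p,s},{r,s},{s,t},{p,r,s}}
  A12: {{r,t},{p,r,t}}
  A13: {{p,t},{r,t},{p,q,t},{p,r,t}} {{s,t}}
  A14: {{q,t},{p,q,t}} {{s,t}}
  A23: {{r},{p,r},{q,r},{r,s},{r,t},{p,q,r},{p,r,s},{p,r,t}}
  A24: {{q,r},{p,q,r}} {{r,s},{p,r,s}}
  A34: {{s},{p,s},{r,s},{s,t},{p,r,s}} {{p,q},{q,r},{p,q,r},{p,q,t}}
  A123: {{r,t},{p,r,t}}
  A134: {{s,t}} {{p,q,t}}
  A234: {{q,r},{p,q,r}} {{r,s},{p,r,s}}
C dims 5,10,5; δ0: rk 4, SNF 1^4; δ1: rk 5, SNF 1^5
Ȟ^0 = (5 − 4) − 0 = 1, so Ȟ^0 ≅ Z
Ȟ^1 = (10 − 5) − 4 = 1, so Ȟ^1 ≅ Z
Ȟ^2 = (5 − 0) − 5 = 0, so Ȟ^2 ≅ 0

Ȟ^0 ≅ Z, Ȟ^1 ≅ Z and Ȟ^2 ≅ 0


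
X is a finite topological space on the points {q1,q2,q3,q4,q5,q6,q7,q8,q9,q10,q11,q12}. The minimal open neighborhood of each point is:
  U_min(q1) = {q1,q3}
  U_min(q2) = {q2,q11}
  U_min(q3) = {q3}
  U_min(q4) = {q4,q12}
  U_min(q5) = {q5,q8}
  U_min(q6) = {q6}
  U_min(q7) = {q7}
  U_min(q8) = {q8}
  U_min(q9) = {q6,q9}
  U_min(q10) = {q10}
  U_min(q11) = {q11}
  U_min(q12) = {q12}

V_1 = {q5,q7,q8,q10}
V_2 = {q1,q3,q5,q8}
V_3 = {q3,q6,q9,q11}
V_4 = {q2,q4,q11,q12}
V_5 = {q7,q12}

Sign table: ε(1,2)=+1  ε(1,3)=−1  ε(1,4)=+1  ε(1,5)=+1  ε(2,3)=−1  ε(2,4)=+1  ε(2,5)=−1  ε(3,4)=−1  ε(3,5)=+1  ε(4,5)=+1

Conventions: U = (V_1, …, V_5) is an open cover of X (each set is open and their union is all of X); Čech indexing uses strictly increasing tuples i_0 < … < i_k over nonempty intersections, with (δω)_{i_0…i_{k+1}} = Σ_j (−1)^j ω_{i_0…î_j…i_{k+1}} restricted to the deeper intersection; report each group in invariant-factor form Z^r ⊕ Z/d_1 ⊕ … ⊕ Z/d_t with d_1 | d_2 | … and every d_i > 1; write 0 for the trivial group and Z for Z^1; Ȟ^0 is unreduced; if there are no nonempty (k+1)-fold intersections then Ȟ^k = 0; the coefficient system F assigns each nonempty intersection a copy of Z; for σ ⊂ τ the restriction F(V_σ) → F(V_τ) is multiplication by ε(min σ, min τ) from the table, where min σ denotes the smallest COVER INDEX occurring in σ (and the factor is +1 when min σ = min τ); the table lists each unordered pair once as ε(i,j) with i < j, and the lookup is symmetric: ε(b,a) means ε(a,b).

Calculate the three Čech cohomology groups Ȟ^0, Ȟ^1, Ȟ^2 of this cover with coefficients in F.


Ȟ^0 = Z, Ȟ^1 = Z and Ȟ^2 = 0

intersection data:
  V12={q5,q8} V15={q7} V23={q3} V34={q11} V45={q12}
C dims 5,5; δ0: rk 4, SNF 1^4
Ȟ^0 = (5 − 4) − 0 = 1, so Ȟ^0 ≅ Z
Ȟ^1 = (5 − 0) − 4 = 1, so Ȟ^1 ≅ Z
Ȟ^2 = (0 − 0) − 0 = 0, so Ȟ^2 ≅ 0


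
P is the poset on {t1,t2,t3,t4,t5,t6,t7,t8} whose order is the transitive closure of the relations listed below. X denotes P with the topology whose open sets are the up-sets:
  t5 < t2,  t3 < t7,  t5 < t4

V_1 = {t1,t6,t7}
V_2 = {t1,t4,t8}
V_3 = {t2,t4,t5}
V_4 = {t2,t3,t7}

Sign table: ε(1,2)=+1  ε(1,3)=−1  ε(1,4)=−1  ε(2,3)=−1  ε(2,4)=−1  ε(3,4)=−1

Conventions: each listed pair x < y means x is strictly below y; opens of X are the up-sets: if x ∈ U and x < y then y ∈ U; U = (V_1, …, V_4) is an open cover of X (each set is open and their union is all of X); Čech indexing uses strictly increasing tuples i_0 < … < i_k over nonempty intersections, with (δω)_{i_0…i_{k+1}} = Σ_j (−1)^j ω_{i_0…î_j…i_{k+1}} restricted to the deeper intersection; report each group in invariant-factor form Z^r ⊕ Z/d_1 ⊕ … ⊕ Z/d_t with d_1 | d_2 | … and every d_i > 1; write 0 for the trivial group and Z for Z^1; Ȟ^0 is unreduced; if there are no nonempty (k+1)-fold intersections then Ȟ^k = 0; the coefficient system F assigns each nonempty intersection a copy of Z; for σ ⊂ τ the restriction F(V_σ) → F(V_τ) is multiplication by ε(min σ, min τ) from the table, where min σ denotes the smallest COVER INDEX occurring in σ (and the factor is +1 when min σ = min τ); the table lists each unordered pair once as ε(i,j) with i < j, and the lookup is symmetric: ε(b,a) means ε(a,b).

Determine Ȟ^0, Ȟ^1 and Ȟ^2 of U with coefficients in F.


Ȟ^0 ≅ 0, Ȟ^1 ≅ Z/2, Ȟ^2 ≅ 0

intersection data:
  V12={t1} V14={t7} V23={t4} V34={t2}
C dims 4,4; δ0: rk 4, SNF 1^3·2
Ȟ^0 = (4 − 4) − 0 = 0, so Ȟ^0 ≅ 0
Ȟ^1 = (4 − 0) − 4 = 0 plus torsion [2], so Ȟ^1 ≅ Z/2
Ȟ^2 = (0 − 0) − 0 = 0, so Ȟ^2 ≅ 0


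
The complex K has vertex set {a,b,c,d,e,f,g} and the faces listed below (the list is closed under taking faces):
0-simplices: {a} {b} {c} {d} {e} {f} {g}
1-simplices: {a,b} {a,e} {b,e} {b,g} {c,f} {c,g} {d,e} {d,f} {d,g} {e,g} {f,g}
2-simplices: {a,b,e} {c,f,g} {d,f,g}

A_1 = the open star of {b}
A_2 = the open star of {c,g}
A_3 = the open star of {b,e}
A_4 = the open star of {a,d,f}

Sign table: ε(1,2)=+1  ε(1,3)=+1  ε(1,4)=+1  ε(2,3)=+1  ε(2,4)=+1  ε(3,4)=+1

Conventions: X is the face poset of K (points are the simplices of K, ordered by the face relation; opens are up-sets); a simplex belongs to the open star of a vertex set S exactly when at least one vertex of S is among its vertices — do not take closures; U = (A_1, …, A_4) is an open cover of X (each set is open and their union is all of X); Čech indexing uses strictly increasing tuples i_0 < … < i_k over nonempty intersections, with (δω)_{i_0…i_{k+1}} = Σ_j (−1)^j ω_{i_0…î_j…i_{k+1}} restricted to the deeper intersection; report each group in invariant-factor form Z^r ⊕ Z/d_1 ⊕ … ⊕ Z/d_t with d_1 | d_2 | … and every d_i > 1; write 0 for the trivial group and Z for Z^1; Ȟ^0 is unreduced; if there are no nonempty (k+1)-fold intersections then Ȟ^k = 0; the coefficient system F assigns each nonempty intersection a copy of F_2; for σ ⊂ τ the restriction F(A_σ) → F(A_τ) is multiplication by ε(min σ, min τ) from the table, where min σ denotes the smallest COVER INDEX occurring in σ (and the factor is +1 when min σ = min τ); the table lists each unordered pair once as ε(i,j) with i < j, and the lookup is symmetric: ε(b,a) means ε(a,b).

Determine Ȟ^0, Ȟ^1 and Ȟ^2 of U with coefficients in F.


intersection data:
  A1={{b},{a,b},{b,e},{b,g},{a,b,e}} A2={{c},{g},{b,g},{c,f},{c,g},{d,g},{e,g},{f,g},{c,f,g},{d,f,g}} A3={{b},{e},{a,b},{a,e},{b,e},{b,g},{d,e},{e,g},{a,b,e}} A4={{a},{d},{f},{a,b},{a,e},{c,f},{d,e},{d,f},{d,g},{f,g},{a,b,e},{c,f,g},{d,f,g}}
  A12={{b,g}} A13={{b},{a,b},{b,e},{b,g},{a,b,e}} A14={{a,b},{a,b,e}} A23={{b,g},{e,g}} A24={{c,f},{d,g},{f,g},{c,f,g},{d,f,g}} A34={{a,b},{a,e},{d,e},{a,b,e}}
  A123={{b,g}} A134={{a,b},{a,b,e}}
C dims 4,6,2; δ0: rk_F2 3; δ1: rk_F2 2
Ȟ^0 = (4 − 3) − 0 = 1, so Ȟ^0 ≅ Z/2
Ȟ^1 = (6 − 2) − 3 = 1, so Ȟ^1 ≅ Z/2
Ȟ^2 = (2 − 0) − 2 = 0, so Ȟ^2 ≅ 0

Ȟ^0(U;F) ≅ Z/2, Ȟ^1(U;F) ≅ Z/2, Ȟ^2(U;F) ≅ 0


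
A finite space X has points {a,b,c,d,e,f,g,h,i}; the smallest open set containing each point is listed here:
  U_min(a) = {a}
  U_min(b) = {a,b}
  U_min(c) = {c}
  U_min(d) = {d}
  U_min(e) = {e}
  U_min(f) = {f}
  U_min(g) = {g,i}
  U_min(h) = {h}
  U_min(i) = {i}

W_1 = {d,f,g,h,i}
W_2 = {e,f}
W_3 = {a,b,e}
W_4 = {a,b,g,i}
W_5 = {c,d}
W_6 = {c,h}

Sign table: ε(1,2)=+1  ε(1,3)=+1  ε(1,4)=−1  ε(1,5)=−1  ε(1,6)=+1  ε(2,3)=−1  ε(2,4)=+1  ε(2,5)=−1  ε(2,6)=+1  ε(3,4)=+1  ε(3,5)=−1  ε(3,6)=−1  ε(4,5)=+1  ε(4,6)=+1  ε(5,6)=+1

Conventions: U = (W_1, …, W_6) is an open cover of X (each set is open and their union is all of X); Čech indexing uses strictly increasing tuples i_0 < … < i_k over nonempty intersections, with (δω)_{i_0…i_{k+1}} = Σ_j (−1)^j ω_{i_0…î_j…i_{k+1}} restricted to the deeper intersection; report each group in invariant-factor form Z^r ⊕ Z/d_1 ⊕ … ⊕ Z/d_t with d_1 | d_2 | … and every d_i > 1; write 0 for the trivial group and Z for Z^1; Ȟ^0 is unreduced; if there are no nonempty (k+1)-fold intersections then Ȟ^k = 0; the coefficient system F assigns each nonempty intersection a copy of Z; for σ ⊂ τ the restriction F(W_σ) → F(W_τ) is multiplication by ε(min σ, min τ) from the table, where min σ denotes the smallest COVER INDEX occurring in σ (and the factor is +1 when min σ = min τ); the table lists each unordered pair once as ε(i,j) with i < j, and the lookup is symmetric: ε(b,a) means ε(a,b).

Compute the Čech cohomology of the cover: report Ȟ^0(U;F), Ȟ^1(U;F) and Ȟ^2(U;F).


intersection data:
  W12={f} W14={g,i} W15={d} W16={h} W23={e} W34={a,b} W56={c}
C dims 6,7; δ0: rk 6, SNF 1^5·2
Ȟ^0 = (6 − 6) − 0 = 0, so Ȟ^0 ≅ 0
Ȟ^1 = (7 − 0) − 6 = 1 plus torsion [2], so Ȟ^1 ≅ Z ⊕ Z/2
Ȟ^2 = (0 − 0) − 0 = 0, so Ȟ^2 ≅ 0

Ȟ^0 ≅ 0; Ȟ^1 ≅ Z ⊕ Z/2; Ȟ^2 ≅ 0


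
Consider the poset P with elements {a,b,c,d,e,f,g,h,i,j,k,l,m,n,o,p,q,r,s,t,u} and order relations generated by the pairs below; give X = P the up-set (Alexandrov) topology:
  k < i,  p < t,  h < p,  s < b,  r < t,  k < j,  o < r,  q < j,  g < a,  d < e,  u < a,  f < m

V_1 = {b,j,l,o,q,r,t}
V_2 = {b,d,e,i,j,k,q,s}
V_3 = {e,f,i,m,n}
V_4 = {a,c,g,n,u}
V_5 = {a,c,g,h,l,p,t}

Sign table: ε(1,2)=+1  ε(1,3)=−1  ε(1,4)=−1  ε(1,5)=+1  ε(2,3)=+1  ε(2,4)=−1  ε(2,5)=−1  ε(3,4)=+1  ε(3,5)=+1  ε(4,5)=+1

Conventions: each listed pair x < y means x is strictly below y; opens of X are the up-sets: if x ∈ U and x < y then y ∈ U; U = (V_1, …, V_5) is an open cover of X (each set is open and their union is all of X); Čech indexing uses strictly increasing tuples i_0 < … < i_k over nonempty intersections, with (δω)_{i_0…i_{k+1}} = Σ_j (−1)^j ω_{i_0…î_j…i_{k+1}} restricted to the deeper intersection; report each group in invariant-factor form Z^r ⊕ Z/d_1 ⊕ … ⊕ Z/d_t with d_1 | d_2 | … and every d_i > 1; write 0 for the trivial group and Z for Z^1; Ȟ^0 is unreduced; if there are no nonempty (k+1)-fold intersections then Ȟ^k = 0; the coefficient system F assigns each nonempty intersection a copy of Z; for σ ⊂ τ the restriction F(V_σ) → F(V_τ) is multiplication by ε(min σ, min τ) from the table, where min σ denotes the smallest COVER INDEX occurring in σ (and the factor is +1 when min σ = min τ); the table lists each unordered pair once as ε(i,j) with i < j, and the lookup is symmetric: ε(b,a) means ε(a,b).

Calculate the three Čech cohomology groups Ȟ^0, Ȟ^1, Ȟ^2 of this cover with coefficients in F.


intersection data:
  V12={b,j,q} V15={l,t} V23={e,i} V34={n} V45={a,c,g}
C dims 5,5; δ0: rk 4, SNF 1^4
Ȟ^0 = (5 − 4) − 0 = 1, so Ȟ^0 ≅ Z
Ȟ^1 = (5 − 0) − 4 = 1, so Ȟ^1 ≅ Z
Ȟ^2 = (0 − 0) − 0 = 0, so Ȟ^2 ≅ 0

Ȟ^0 ≅ Z,  Ȟ^1 ≅ Z,  Ȟ^2 ≅ 0


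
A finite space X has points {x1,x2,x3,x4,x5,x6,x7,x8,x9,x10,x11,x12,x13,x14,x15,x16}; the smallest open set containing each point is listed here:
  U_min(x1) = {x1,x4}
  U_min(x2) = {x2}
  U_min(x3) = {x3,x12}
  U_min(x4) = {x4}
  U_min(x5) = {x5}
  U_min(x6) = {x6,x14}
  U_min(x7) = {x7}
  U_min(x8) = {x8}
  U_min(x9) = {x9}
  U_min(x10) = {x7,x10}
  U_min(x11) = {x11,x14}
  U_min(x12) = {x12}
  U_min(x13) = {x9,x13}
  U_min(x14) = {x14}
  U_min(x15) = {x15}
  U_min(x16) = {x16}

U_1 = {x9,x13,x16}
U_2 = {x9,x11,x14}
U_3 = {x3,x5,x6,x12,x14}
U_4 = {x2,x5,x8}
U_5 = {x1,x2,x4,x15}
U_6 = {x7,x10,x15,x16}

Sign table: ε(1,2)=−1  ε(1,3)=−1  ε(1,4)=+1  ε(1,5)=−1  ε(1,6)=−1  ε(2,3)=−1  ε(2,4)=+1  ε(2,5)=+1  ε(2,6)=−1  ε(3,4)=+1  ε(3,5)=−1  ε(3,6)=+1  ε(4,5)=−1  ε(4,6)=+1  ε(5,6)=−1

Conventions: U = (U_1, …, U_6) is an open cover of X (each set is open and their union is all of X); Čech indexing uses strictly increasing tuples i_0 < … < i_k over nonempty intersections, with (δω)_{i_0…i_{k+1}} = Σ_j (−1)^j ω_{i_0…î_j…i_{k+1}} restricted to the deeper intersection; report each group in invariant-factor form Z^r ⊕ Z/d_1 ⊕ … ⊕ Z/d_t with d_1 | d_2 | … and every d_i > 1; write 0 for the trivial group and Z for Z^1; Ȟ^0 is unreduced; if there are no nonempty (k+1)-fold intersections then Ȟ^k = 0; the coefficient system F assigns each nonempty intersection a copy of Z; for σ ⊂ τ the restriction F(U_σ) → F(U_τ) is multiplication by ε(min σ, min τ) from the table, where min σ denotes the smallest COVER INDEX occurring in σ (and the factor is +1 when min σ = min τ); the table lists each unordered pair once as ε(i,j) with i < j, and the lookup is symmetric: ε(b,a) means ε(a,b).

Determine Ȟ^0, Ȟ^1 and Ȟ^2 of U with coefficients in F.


nerve simplices:
  U12={x9} U16={x16} U23={x14} U34={x5} U45={x2} U56={x15}
C dims 6,6; δ0: rk 6, SNF 1^5·2
degree 0: 6−6−0 = 0 → Ȟ^0 ≅ 0
degree 1: 6−0−6 = 0 plus torsion [2] → Ȟ^1 ≅ Z/2
degree 2: 0−0−0 = 0 → Ȟ^2 ≅ 0

Ȟ^0(U;F) ≅ 0,  Ȟ^1(U;F) ≅ Z/2,  Ȟ^2(U;F) ≅ 0


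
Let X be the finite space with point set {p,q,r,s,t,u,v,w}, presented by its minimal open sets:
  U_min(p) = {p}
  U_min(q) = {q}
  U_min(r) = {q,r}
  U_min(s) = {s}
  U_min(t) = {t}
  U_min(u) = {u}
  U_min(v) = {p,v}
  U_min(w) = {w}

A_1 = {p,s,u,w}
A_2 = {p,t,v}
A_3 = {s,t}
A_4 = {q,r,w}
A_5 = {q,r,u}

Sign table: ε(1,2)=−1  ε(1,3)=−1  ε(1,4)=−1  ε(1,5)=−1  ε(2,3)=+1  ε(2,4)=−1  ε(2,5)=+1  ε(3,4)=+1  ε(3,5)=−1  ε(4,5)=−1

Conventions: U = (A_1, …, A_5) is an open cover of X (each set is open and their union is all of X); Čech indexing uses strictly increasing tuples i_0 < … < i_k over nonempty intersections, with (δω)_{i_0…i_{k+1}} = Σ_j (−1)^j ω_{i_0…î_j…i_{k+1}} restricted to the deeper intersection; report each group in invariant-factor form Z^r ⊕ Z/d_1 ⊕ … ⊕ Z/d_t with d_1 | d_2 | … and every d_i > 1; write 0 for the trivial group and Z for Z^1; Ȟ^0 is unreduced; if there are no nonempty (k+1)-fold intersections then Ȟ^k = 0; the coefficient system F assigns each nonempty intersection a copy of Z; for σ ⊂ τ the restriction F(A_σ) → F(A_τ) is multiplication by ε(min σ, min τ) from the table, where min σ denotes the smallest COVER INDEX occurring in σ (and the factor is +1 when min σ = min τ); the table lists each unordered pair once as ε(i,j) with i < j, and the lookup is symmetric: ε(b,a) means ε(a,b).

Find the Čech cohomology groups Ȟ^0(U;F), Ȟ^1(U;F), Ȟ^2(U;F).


nerve simplices:
  A12={p} A13={s} A14={w} A15={u} A23={t} A45={q,r}
C dims 5,6; δ0: rk 5, SNF 1^4·2
degree 0: 5−5−0 = 0 → Ȟ^0 ≅ 0
degree 1: 6−0−5 = 1 plus torsion [2] → Ȟ^1 ≅ Z ⊕ Z/2
degree 2: 0−0−0 = 0 → Ȟ^2 ≅ 0

Ȟ^0(U;F) ≅ 0, Ȟ^1(U;F) ≅ Z ⊕ Z/2 and Ȟ^2(U;F) ≅ 0


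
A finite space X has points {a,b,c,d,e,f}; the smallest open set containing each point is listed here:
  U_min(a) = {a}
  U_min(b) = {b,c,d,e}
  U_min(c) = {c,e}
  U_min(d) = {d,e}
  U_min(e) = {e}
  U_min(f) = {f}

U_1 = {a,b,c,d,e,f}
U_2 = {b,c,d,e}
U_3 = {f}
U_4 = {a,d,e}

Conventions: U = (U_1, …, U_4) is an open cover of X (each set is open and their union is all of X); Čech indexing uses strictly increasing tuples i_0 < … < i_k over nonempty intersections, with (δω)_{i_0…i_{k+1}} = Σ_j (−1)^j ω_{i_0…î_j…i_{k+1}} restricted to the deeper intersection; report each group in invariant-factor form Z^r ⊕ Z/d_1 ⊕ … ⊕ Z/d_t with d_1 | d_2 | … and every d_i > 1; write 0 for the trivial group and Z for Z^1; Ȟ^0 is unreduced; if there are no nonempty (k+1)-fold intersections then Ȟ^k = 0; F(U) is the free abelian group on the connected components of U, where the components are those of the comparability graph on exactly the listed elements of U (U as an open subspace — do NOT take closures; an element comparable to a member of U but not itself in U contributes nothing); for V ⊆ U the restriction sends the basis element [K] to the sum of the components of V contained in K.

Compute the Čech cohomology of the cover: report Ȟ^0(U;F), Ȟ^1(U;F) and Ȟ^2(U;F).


nerve simplices:
  U12={b,c,d,e} U13={f} U14={a,d,e} U24={d,e}
  U124={d,e}
components per intersection:
  U1: {a} {b,c,d,e} {f}
  U2: {b,c,d,e}
  U3: {f}
  U4: {a} {d,e}
  U12: {b,c,d,e}
  U13: {f}
  U14: {a} {d,e}
  U24: {d,e}
  U124: {d,e}
C dims 7,5,1; δ0: rk 4, SNF 1^4; δ1: rk 1, SNF 1^1
degree 0: 7−4−0 = 3 → Ȟ^0 ≅ Z^3
degree 1: 5−1−4 = 0 → Ȟ^1 ≅ 0
degree 2: 1−0−1 = 0 → Ȟ^2 ≅ 0

Ȟ^0(U;F) ≅ Z^3, Ȟ^1(U;F) ≅ 0 and Ȟ^2(U;F) ≅ 0


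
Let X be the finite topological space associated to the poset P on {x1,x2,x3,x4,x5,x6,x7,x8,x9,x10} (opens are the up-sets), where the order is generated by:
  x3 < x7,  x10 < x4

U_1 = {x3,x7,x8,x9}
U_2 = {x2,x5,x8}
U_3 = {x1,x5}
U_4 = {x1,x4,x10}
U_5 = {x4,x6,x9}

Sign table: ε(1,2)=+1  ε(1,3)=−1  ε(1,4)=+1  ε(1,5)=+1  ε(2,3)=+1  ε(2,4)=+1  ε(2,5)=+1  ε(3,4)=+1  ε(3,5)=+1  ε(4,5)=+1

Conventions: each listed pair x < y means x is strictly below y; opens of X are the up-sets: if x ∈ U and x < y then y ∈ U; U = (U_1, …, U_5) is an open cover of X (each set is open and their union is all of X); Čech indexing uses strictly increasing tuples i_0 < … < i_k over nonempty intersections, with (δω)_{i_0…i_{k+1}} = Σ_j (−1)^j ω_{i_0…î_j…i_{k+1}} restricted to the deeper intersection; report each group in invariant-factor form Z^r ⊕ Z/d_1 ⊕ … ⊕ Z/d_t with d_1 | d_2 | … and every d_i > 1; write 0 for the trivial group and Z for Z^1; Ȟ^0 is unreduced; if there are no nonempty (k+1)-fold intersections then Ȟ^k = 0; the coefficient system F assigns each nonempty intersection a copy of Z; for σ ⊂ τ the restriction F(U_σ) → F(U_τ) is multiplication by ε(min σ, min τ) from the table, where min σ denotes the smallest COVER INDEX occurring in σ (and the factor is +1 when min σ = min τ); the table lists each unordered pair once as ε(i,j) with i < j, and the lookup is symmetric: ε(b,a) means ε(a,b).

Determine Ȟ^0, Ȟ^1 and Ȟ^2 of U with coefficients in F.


nerve simplices:
  U12={x8} U15={x9} U23={x5} U34={x1} U45={x4}
C dims 5,5; δ0: rk 4, SNF 1^4
degree 0: 5−4−0 = 1 → Ȟ^0 ≅ Z
degree 1: 5−0−4 = 1 → Ȟ^1 ≅ Z
degree 2: 0−0−0 = 0 → Ȟ^2 ≅ 0

Ȟ^0 ≅ Z; Ȟ^1 ≅ Z; Ȟ^2 ≅ 0


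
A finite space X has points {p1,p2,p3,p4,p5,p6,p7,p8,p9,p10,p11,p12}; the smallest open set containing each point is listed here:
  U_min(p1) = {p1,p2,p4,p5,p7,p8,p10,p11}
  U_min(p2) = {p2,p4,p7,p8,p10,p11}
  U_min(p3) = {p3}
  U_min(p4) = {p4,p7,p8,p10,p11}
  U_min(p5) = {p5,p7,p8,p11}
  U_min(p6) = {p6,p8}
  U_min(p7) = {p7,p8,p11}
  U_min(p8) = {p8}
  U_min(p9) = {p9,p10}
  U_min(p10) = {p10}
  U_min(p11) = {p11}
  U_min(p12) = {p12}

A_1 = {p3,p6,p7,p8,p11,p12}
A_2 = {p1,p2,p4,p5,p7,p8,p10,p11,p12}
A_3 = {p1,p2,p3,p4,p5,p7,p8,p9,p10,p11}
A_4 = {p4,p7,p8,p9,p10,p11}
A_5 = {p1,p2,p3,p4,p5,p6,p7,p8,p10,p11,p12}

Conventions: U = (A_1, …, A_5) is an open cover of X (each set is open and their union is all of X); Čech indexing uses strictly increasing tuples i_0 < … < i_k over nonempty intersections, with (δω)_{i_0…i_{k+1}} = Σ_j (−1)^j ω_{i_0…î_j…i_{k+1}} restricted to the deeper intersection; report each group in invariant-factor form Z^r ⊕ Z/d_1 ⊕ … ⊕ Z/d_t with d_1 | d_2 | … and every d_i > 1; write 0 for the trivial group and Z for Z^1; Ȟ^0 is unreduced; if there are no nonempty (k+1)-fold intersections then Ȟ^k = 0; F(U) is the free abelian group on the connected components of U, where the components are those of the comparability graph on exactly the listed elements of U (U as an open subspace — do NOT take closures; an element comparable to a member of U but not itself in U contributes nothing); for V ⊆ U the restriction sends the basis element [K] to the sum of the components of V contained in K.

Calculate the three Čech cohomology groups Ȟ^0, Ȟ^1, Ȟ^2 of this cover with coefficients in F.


cover nerve:
  A12={p7,p8,p11,p12} A13={p3,p7,p8,p11} A14={p7,p8,p11} A15={p3,p6,p7,p8,p11,p12} A23={p1,p2,p4,p5,p7,p8,p10,p11} A24={p4,p7,p8,p10,p11} A25={p1,p2,p4,p5,p7,p8,p10,p11,p12} A34={p4,p7,p8,p9,p10,p11} A35={p1,p2,p3,p4,p5,p7,p8,p10,p11} A45={p4,p7,p8,p10,p11}
  A123={p7,p8,p11} A124={p7,p8,p11} A125={p7,p8,p11,p12} A134={p7,p8,p11} A135={p3,p7,p8,p11} A145={p7,p8,p11} A234={p4,p7,p8,p10,p11} A235={p1,p2,p4,p5,p7,p8,p10,p11} A245={p4,p7,p8,p10,p11} A345={p4,p7,p8,p10,p11}
  A1234={p7,p8,p11} A1235={p7,p8,p11} A1245={p7,p8,p11} A1345={p7,p8,p11} A2345={p4,p7,p8,p10,p11}
  A12345={p7,p8,p11}
components per intersection:
  A1: {p3} {p6,p7,p8,p11} {p12}
  A2: {p1,p2,p4,p5,p7,p8,p10,p11} {p12}
  A3: {p1,p2,p4,p5,p7,p8,p9,p10,p11} {p3}
  A4: {p4,p7,p8,p9,p10,p11}
  A5: {p1,p2,p4,p5,p6,p7,p8,p10,p11} {p3} {p12}
  A12: {p7,p8,p11} {p12}
  A13: {p3} {p7,p8,p11}
  A14: {p7,p8,p11}
  A15: {p3} {p6,p7,p8,p11} {p12}
  A23: {p1,p2,p4,p5,p7,p8,p10,p11}
  A24: {p4,p7,p8,p10,p11}
  A25: {p1,p2,p4,p5,p7,p8,p10,p11} {p12}
  A34: {p4,p7,p8,p9,p10,p11}
  A35: {p1,p2,p4,p5,p7,p8,p10,p11} {p3}
  A45: {p4,p7,p8,p10,p11}
  A123: {p7,p8,p11}
  A124: {p7,p8,p11}
  A125: {p7,p8,p11} {p12}
  A134: {p7,p8,p11}
  A135: {p3} {p7,p8,p11}
  A145: {p7,p8,p11}
  A234: {p4,p7,p8,p10,p11}
  A235: {p1,p2,p4,p5,p7,p8,p10,p11}
  A245: {p4,p7,p8,p10,p11}
  A345: {p4,p7,p8,p10,p11}
  A1234: {p7,p8,p11}
  A1235: {p7,p8,p11}
  A1245: {p7,p8,p11}
  A1345: {p7,p8,p11}
  A2345: {p4,p7,p8,p10,p11}
  A12345: {p7,p8,p11}
C dims 11,16,12,5; δ0: rk 8, SNF 1^8; δ1: rk 8, SNF 1^8; δ2: rk 4, SNF 1^4
Ȟ^0: (11−8)−0=3 ⇒ Z^3
Ȟ^1: (16−8)−8=0 ⇒ 0
Ȟ^2: (12−4)−8=0 ⇒ 0

Ȟ^0 ≅ Z^3, Ȟ^1 ≅ 0 and Ȟ^2 ≅ 0


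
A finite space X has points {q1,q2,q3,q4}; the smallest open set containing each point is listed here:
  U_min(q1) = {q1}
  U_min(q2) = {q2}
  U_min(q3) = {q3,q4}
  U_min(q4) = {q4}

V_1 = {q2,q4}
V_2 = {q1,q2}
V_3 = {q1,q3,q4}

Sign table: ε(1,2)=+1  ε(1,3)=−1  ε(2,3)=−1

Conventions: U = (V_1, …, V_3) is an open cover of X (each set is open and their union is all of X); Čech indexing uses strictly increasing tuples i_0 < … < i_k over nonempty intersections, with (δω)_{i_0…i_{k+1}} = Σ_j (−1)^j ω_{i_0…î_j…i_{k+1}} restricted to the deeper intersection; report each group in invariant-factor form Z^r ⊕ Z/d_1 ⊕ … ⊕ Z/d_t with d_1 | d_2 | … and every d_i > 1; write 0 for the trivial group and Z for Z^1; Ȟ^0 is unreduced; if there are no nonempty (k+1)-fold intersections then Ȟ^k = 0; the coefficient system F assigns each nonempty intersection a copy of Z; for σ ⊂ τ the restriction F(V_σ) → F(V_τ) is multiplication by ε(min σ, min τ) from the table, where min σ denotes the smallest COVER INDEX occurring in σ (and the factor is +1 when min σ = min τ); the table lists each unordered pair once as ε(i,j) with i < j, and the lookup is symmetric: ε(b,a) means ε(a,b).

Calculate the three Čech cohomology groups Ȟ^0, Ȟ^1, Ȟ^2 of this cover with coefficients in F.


Ȟ^0 = Z,  Ȟ^1 = Z,  Ȟ^2 = 0

cover nerve:
  V12={q2} V13={q4} V23={q1}
C dims 3,3; δ0: rk 2, SNF 1^2
Ȟ^0: (3−2)−0=1 ⇒ Z
Ȟ^1: (3−0)−2=1 ⇒ Z
Ȟ^2: (0−0)−0=0 ⇒ 0


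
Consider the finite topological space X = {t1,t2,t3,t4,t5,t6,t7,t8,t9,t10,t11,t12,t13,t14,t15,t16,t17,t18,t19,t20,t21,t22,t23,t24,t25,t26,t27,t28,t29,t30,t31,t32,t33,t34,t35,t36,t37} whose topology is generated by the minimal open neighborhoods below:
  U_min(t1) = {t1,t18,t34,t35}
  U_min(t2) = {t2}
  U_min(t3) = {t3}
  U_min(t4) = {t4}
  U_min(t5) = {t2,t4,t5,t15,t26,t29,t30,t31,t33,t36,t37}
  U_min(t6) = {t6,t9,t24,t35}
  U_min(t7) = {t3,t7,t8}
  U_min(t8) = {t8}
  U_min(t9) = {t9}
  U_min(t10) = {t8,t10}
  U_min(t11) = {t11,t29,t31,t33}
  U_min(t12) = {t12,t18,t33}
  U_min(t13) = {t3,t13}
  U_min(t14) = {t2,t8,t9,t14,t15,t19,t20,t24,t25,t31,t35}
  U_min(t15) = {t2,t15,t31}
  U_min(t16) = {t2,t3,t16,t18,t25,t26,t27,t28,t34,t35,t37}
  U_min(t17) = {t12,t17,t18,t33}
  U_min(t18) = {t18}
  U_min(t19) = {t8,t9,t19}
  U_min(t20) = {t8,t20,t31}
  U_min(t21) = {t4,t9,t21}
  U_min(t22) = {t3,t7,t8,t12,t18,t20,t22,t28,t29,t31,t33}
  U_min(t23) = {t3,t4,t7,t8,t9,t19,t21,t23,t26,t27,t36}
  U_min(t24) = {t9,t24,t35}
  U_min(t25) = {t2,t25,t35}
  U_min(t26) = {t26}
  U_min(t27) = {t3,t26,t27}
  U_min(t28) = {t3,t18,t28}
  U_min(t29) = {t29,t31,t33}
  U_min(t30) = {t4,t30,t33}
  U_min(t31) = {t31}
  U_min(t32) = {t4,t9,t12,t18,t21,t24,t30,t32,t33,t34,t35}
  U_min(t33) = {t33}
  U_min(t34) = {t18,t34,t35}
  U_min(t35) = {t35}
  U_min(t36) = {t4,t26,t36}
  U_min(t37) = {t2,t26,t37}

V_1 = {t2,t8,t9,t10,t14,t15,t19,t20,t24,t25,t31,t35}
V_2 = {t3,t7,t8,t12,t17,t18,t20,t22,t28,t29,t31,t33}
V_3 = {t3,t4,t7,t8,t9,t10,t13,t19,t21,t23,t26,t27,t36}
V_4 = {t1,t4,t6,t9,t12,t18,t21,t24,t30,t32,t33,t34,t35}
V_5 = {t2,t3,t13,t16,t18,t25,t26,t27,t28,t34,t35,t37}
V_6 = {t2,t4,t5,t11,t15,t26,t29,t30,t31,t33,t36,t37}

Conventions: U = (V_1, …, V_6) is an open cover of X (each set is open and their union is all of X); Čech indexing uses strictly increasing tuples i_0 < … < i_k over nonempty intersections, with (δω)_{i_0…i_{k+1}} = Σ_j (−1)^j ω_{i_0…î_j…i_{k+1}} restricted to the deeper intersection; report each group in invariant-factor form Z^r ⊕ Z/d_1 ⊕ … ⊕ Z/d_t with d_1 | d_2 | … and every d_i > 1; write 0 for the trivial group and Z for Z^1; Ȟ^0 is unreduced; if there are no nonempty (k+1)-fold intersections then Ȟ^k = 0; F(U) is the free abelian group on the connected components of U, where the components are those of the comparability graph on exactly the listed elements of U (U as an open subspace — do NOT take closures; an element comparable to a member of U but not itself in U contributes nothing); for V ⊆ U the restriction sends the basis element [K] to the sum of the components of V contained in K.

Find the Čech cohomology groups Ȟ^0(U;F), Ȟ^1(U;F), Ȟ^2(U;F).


Ȟ^0 = Z; Ȟ^1 = 0; Ȟ^2 = Z/2

nonempty overlaps:
  V12={t8,t20,t31} V13={t8,t9,t10,t19} V14={t9,t24,t35} V15={t2,t25,t35} V16={t2,t15,t31} V23={t3,t7,t8} V24={t12,t18,t33} V25={t3,t18,t28} V26={t29,t31,t33} V34={t4,t9,t21} V35={t3,t13,t26,t27} V36={t4,t26,t36} V45={t18,t34,t35} V46={t4,t30,t33} V56={t2,t26,t37}
  V123={t8} V126={t31} V134={t9} V145={t35} V156={t2} V235={t3} V245={t18} V246={t33} V346={t4} V356={t26}
components per intersection:
  V1: {t2,t8,t9,t10,t14,t15,t19,t20,t24,t25,t31,t35}
  V2: {t3,t7,t8,t12,t17,t18,t20,t22,t28,t29,t31,t33}
  V3: {t3,t4,t7,t8,t9,t10,t13,t19,t21,t23,t26,t27,t36}
  V4: {t1,t4,t6,t9,t12,t18,t21,t24,t30,t32,t33,t34,t35}
  V5: {t2,t3,t13,t16,t18,t25,t26,t27,t28,t34,t35,t37}
  V6: {t2,t4,t5,t11,t15,t26,t29,t30,t31,t33,t36,t37}
  V12: {t8,t20,t31}
  V13: {t8,t9,t10,t19}
  V14: {t9,t24,t35}
  V15: {t2,t25,t35}
  V16: {t2,t15,t31}
  V23: {t3,t7,t8}
  V24: {t12,t18,t33}
  V25: {t3,t18,t28}
  V26: {t29,t31,t33}
  V34: {t4,t9,t21}
  V35: {t3,t13,t26,t27}
  V36: {t4,t26,t36}
  V45: {t18,t34,t35}
  V46: {t4,t30,t33}
  V56: {t2,t26,t37}
  V123: {t8}
  V126: {t31}
  V134: {t9}
  V145: {t35}
  V156: {t2}
  V235: {t3}
  V245: {t18}
  V246: {t33}
  V346: {t4}
  V356: {t26}
C dims 6,15,10; δ0: rk 5, SNF 1^5; δ1: rk 10, SNF 1^9·2
degree 0: 6−5−0 = 1 → Ȟ^0 ≅ Z
degree 1: 15−10−5 = 0 → Ȟ^1 ≅ 0
degree 2: 10−0−10 = 0 plus torsion [2] → Ȟ^2 ≅ Z/2


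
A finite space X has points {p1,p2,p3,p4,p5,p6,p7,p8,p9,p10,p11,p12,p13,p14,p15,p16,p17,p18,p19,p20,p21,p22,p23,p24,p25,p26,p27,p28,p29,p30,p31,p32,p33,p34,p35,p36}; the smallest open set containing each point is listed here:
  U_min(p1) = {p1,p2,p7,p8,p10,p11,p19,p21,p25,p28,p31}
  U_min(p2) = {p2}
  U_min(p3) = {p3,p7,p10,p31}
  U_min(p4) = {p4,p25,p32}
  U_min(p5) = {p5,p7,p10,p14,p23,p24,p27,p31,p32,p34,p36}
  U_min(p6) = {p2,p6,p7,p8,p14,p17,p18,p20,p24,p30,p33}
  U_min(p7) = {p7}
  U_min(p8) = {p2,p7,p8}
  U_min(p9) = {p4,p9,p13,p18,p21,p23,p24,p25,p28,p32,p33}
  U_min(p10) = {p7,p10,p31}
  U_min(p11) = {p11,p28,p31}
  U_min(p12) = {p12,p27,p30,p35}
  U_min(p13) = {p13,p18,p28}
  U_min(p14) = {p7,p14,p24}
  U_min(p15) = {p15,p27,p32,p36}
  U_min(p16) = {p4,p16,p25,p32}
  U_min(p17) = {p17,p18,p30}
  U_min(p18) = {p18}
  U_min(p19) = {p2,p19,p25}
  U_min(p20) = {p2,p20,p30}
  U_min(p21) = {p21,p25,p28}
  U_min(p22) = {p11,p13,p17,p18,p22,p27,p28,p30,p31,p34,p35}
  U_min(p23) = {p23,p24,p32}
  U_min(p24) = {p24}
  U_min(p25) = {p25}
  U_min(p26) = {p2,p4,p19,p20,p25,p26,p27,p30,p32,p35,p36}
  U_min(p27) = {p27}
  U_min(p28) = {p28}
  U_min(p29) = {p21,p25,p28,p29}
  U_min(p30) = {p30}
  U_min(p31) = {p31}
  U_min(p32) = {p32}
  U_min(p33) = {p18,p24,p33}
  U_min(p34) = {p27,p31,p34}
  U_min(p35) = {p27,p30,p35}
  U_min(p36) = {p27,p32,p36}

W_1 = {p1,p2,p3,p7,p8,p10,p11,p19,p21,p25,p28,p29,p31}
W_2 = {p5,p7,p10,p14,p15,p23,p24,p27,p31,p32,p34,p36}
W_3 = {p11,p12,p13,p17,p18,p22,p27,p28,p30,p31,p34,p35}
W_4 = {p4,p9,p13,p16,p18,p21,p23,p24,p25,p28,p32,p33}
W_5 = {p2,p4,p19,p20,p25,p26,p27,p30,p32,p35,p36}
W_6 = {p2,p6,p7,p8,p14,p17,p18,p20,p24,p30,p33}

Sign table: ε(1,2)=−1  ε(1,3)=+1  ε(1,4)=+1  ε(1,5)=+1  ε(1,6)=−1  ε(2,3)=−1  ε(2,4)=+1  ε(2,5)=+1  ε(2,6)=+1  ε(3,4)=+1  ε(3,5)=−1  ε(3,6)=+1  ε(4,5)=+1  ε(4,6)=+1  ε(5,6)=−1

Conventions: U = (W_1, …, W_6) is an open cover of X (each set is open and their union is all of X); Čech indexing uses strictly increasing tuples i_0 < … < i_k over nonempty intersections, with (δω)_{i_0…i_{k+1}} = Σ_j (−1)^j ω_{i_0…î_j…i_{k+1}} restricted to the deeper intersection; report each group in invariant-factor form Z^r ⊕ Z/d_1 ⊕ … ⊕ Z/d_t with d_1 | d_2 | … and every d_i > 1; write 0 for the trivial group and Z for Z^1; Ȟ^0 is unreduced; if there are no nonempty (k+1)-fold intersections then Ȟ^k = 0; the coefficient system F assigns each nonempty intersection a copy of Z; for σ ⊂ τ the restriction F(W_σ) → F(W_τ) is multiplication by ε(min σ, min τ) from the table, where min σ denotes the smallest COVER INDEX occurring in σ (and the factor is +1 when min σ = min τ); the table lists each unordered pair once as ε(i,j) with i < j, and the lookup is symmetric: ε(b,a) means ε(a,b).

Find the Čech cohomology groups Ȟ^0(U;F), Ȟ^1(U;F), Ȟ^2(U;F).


intersection data:
  W12={p7,p10,p31} W13={p11,p28,p31} W14={p21,p25,p28} W15={p2,p19,p25} W16={p2,p7,p8} W23={p27,p31,p34} W24={p23,p24,p32} W25={p27,p32,p36} W26={p7,p14,p24} W34={p13,p18,p28} W35={p27,p30,p35} W36={p17,p18,p30} W45={p4,p25,p32} W46={p18,p24,p33} W56={p2,p20,p30}
  W123={p31} W126={p7} W134={p28} W145={p25} W156={p2} W235={p27} W245={p32} W246={p24} W346={p18} W356={p30}
C dims 6,15,10; δ0: rk 6, SNF 1^5·2; δ1: rk 9, SNF 1^9
Ȟ^0 = (6 − 6) − 0 = 0, so Ȟ^0 ≅ 0
Ȟ^1 = (15 − 9) − 6 = 0 plus torsion [2], so Ȟ^1 ≅ Z/2
Ȟ^2 = (10 − 0) − 9 = 1, so Ȟ^2 ≅ Z

Ȟ^0 = 0,  Ȟ^1 = Z/2,  Ȟ^2 = Z


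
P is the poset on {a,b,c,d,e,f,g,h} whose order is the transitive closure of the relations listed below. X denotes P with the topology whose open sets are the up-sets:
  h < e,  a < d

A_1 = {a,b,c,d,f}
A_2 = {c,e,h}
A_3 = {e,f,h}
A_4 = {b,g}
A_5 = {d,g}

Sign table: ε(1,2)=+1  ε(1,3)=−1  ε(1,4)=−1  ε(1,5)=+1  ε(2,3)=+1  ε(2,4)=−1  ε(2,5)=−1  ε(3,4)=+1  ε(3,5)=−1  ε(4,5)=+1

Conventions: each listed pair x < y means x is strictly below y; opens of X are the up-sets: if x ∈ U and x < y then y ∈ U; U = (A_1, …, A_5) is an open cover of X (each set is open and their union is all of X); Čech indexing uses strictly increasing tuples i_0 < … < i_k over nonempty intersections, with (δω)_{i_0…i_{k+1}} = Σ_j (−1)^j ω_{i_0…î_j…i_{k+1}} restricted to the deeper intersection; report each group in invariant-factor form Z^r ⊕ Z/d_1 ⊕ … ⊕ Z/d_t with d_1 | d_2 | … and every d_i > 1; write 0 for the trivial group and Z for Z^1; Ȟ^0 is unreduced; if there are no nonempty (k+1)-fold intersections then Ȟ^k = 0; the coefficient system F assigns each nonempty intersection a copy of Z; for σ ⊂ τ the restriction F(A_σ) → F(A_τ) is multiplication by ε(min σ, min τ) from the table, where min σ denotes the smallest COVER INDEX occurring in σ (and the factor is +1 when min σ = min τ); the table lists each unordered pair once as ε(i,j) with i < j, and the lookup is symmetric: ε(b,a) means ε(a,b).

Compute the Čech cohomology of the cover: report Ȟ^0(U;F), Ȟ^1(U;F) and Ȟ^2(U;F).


Ȟ^0 = 0, Ȟ^1 = Z ⊕ Z/2, Ȟ^2 = 0

cover nerve:
  A12={c} A13={f} A14={b} A15={d} A23={e,h} A45={g}
C dims 5,6; δ0: rk 5, SNF 1^4·2
Ȟ^0: (5−5)−0=0 ⇒ 0
Ȟ^1: (6−0)−5=1 plus torsion [2] ⇒ Z ⊕ Z/2
Ȟ^2: (0−0)−0=0 ⇒ 0


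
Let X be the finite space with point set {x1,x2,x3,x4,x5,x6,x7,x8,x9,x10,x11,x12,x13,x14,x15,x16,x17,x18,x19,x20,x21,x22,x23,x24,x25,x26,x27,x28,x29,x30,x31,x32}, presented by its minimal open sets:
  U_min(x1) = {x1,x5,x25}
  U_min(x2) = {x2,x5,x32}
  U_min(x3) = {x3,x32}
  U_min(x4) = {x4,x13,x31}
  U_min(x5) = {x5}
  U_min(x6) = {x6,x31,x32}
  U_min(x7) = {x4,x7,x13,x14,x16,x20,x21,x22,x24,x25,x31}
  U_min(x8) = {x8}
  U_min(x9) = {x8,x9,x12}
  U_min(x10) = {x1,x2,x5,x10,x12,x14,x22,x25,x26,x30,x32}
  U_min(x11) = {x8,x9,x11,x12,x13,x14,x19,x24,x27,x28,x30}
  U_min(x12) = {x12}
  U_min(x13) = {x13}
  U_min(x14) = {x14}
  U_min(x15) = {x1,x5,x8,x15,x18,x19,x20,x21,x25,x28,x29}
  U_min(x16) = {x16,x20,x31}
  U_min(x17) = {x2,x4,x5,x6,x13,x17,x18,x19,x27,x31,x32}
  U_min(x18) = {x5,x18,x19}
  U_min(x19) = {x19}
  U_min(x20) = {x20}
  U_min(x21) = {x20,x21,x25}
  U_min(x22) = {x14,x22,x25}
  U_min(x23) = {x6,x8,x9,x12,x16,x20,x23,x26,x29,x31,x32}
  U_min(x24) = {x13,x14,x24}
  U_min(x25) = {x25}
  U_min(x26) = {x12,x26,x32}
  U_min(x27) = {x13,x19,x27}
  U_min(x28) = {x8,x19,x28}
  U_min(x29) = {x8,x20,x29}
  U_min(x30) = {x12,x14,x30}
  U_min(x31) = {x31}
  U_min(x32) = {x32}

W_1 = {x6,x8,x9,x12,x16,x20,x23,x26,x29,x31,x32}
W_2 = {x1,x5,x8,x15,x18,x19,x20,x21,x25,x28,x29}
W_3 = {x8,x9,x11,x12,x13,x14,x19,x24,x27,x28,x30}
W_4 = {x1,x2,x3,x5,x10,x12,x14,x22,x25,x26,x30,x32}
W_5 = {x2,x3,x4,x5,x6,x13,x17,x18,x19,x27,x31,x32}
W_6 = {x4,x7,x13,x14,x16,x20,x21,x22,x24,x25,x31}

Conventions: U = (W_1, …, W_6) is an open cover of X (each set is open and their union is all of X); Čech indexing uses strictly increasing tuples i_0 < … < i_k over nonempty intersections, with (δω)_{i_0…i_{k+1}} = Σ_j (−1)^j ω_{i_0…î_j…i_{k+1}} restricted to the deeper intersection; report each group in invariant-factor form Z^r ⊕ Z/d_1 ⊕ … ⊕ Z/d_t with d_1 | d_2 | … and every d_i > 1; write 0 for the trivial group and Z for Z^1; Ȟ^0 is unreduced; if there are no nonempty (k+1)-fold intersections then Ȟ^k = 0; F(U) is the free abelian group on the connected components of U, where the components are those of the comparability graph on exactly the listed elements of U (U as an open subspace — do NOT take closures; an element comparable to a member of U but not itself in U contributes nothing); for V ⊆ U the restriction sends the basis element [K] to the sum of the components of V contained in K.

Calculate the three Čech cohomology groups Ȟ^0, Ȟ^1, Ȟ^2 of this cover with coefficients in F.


cover nerve:
  W12={x8,x20,x29} W13={x8,x9,x12} W14={x12,x26,x32} W15={x6,x31,x32} W16={x16,x20,x31} W23={x8,x19,x28} W24={x1,x5,x25} W25={x5,x18,x19} W26={x20,x21,x25} W34={x12,x14,x30} W35={x13,x19,x27} W36={x13,x14,x24} W45={x2,x3,x5,x32} W46={x14,x22,x25} W56={x4,x13,x31}
  W123={x8} W126={x20} W134={x12} W145={x32} W156={x31} W235={x19} W245={x5} W246={x25} W346={x14} W356={x13}
components per intersection:
  W1: {x6,x8,x9,x12,x16,x20,x23,x26,x29,x31,x32}
  W2: {x1,x5,x8,x15,x18,x19,x20,x21,x25,x28,x29}
  W3: {x8,x9,x11,x12,x13,x14,x19,x24,x27,x28,x30}
  W4: {x1,x2,x3,x5,x10,x12,x14,x22,x25,x26,x30,x32}
  W5: {x2,x3,x4,x5,x6,x13,x17,x18,x19,x27,x31,x32}
  W6: {x4,x7,x13,x14,x16,x20,x21,x22,x24,x25,x31}
  W12: {x8,x20,x29}
  W13: {x8,x9,x12}
  W14: {x12,x26,x32}
  W15: {x6,x31,x32}
  W16: {x16,x20,x31}
  W23: {x8,x19,x28}
  W24: {x1,x5,x25}
  W25: {x5,x18,x19}
  W26: {x20,x21,x25}
  W34: {x12,x14,x30}
  W35: {x13,x19,x27}
  W36: {x13,x14,x24}
  W45: {x2,x3,x5,x32}
  W46: {x14,x22,x25}
  W56: {x4,x13,x31}
  W123: {x8}
  W126: {x20}
  W134: {x12}
  W145: {x32}
  W156: {x31}
  W235: {x19}
  W245: {x5}
  W246: {x25}
  W346: {x14}
  W356: {x13}
C dims 6,15,10; δ0: rk 5, SNF 1^5; δ1: rk 10, SNF 1^9·2
Ȟ^0: (6−5)−0=1 ⇒ Z
Ȟ^1: (15−10)−5=0 ⇒ 0
Ȟ^2: (10−0)−10=0 plus torsion [2] ⇒ Z/2

Ȟ^0 = Z, Ȟ^1 = 0, Ȟ^2 = Z/2
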